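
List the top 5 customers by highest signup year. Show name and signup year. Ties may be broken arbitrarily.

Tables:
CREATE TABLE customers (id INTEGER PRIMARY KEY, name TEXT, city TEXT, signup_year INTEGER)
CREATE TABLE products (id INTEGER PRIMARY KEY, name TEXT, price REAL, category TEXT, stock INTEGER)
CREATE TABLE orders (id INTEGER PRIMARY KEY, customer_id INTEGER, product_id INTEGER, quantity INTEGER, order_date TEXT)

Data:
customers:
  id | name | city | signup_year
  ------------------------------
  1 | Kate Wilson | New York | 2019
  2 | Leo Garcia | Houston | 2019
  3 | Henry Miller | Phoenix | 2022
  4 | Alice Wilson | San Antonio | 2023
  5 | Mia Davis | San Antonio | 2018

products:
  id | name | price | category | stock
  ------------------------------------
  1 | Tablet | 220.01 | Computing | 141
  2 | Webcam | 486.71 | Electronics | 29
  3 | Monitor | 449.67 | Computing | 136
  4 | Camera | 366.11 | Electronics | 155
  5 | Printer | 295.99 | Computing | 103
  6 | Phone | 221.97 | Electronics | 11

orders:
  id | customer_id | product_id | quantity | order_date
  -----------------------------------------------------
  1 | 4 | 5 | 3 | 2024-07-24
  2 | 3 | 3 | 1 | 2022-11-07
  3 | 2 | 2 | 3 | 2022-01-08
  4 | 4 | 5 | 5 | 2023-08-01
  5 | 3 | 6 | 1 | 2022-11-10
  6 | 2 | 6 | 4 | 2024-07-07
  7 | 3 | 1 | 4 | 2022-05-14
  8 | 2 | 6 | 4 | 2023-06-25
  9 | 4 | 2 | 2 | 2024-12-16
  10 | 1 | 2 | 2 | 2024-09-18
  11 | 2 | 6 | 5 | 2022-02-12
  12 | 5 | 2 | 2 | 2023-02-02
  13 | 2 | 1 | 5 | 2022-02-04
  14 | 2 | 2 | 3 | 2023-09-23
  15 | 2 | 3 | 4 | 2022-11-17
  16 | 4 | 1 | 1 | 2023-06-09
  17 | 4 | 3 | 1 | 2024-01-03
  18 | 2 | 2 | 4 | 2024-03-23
SELECT name, signup_year FROM customers ORDER BY signup_year DESC LIMIT 5

Execution result:
name | signup_year
Alice Wilson | 2023
Henry Miller | 2022
Kate Wilson | 2019
Leo Garcia | 2019
Mia Davis | 2018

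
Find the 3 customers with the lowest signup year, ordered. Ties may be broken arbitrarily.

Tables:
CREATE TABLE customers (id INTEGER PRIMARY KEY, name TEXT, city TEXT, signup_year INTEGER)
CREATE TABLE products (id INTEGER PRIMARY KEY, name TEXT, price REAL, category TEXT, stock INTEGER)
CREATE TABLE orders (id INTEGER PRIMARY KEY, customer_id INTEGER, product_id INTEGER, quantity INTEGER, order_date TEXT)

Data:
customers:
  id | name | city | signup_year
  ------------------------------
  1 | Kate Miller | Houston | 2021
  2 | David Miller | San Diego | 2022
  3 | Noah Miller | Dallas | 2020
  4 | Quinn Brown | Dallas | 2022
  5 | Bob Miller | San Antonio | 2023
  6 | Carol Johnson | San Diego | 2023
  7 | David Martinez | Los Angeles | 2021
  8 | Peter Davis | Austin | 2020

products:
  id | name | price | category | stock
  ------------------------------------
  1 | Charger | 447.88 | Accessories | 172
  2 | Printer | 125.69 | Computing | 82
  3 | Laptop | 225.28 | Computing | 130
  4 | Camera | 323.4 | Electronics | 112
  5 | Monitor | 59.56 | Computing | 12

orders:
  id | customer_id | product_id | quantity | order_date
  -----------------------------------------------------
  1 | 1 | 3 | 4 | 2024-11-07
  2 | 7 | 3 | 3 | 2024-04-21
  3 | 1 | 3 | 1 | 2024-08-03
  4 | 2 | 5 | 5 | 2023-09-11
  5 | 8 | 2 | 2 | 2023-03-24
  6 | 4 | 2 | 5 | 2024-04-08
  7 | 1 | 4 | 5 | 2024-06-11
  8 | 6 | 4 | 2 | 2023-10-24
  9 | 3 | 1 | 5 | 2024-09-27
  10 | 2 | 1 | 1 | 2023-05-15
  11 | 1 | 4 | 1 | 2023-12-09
SELECT name, signup_year FROM customers ORDER BY signup_year ASC LIMIT 3

Execution result:
name | signup_year
Noah Miller | 2020
Peter Davis | 2020
Kate Miller | 2021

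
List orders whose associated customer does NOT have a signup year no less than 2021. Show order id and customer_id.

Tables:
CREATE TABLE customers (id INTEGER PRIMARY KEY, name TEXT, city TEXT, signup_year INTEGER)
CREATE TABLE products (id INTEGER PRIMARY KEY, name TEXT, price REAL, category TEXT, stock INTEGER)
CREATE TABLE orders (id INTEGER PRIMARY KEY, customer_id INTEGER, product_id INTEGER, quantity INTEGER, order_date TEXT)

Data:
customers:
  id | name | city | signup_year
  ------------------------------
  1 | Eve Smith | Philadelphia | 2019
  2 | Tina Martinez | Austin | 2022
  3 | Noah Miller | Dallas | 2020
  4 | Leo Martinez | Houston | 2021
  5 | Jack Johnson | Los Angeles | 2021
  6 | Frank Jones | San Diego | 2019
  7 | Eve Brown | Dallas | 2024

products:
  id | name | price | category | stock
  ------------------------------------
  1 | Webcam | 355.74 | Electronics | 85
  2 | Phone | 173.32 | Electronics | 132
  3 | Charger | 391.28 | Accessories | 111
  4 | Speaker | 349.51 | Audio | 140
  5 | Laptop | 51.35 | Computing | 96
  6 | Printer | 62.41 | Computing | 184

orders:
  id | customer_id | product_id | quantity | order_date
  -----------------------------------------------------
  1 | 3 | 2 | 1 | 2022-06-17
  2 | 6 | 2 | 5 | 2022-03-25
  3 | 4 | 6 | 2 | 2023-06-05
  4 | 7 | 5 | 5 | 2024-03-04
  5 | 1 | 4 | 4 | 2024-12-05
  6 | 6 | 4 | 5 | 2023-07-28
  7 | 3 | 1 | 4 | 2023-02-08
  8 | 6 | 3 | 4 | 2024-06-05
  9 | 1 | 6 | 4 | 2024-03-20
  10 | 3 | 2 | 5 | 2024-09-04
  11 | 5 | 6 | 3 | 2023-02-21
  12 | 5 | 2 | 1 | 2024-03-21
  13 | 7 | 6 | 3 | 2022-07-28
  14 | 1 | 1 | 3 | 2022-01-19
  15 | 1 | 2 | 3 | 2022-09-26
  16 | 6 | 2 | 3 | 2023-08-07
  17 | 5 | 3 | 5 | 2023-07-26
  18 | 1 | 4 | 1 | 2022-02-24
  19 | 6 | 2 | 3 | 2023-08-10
SELECT id, customer_id FROM orders WHERE customer_id NOT IN (SELECT id FROM customers WHERE signup_year >= 2021)

Execution result:
id | customer_id
1 | 3
2 | 6
5 | 1
6 | 6
7 | 3
8 | 6
9 | 1
10 | 3
14 | 1
15 | 1
16 | 6
18 | 1
19 | 6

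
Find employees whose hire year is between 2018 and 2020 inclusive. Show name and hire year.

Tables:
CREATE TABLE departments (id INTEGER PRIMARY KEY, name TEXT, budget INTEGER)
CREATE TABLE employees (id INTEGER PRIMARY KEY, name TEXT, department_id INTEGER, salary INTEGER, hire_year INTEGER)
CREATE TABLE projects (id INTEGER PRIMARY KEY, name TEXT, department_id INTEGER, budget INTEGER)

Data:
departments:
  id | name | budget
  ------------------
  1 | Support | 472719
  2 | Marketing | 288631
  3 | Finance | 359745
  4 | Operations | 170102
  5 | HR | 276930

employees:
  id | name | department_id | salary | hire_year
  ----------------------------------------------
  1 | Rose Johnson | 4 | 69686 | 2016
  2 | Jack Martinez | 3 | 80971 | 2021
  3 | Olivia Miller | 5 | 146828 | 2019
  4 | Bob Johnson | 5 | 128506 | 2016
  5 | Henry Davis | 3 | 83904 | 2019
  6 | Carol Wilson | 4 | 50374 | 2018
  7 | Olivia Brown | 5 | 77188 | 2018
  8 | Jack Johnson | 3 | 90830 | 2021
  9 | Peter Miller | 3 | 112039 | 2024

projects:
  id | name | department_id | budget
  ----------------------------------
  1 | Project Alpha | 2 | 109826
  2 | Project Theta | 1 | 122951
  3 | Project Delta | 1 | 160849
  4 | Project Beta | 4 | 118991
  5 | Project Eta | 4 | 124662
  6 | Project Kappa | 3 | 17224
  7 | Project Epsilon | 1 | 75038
SELECT name, hire_year FROM employees WHERE hire_year BETWEEN 2018 AND 2020

Execution result:
name | hire_year
Olivia Miller | 2019
Henry Davis | 2019
Carol Wilson | 2018
Olivia Brown | 2018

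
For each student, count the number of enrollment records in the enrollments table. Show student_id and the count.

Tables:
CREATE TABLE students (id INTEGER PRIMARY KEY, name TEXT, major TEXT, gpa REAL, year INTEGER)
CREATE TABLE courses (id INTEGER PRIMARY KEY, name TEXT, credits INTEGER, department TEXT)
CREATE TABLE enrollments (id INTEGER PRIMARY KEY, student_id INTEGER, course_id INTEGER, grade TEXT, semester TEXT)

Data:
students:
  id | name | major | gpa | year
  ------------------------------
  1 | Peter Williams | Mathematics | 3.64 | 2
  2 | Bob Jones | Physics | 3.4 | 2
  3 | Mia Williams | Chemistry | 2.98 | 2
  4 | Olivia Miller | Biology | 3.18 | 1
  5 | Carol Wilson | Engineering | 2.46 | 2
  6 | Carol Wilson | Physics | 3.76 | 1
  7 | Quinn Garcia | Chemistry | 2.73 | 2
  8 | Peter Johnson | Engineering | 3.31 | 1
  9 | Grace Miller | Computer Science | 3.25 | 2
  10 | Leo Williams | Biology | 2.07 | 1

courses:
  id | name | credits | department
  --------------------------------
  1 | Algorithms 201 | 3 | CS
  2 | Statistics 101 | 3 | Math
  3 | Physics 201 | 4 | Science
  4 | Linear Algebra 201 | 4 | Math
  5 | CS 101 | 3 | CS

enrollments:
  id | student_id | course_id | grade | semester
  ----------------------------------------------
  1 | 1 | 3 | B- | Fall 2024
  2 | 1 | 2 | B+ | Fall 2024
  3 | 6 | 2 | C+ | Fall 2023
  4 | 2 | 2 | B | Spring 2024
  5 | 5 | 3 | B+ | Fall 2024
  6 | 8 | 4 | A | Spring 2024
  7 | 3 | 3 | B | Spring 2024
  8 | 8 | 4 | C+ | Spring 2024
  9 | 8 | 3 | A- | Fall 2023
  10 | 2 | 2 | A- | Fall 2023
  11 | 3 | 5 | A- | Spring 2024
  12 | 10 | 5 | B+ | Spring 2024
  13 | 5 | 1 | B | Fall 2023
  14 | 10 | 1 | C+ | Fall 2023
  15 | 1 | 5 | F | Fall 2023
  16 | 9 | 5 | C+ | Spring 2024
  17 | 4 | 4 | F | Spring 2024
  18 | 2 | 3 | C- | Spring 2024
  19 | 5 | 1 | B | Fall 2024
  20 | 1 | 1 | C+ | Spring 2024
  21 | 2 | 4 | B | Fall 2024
SELECT student_id, COUNT(*) AS enrollment_count FROM enrollments GROUP BY student_id

Execution result:
student_id | enrollment_count
1 | 4
2 | 4
3 | 2
4 | 1
5 | 3
6 | 1
8 | 3
9 | 1
10 | 2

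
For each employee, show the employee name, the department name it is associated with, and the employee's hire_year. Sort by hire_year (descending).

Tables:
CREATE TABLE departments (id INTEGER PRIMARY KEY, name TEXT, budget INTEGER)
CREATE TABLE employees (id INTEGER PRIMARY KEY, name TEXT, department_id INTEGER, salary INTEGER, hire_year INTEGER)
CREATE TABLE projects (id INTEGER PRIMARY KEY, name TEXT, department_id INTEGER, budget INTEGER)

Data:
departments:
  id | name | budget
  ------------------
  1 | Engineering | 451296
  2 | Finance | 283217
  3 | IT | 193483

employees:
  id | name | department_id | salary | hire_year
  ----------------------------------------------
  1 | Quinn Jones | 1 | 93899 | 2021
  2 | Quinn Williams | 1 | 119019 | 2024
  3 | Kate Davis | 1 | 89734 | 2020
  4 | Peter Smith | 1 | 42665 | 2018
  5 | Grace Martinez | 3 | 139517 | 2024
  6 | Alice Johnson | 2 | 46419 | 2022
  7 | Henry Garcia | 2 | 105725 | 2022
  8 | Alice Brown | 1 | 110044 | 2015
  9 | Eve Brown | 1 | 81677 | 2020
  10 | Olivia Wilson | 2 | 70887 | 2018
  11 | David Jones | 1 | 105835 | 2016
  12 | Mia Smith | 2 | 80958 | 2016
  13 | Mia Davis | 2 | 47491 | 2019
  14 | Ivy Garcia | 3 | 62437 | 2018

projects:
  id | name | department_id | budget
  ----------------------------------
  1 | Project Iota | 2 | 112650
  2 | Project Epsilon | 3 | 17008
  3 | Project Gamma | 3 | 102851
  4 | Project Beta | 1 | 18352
SELECT c.name, p.name AS department, c.hire_year FROM employees c JOIN departments p ON c.department_id = p.id ORDER BY c.hire_year DESC

Execution result:
name | department | hire_year
Quinn Williams | Engineering | 2024
Grace Martinez | IT | 2024
Alice Johnson | Finance | 2022
Henry Garcia | Finance | 2022
Quinn Jones | Engineering | 2021
Kate Davis | Engineering | 2020
Eve Brown | Engineering | 2020
Mia Davis | Finance | 2019
Peter Smith | Engineering | 2018
Olivia Wilson | Finance | 2018
Ivy Garcia | IT | 2018
David Jones | Engineering | 2016
Mia Smith | Finance | 2016
Alice Brown | Engineering | 2015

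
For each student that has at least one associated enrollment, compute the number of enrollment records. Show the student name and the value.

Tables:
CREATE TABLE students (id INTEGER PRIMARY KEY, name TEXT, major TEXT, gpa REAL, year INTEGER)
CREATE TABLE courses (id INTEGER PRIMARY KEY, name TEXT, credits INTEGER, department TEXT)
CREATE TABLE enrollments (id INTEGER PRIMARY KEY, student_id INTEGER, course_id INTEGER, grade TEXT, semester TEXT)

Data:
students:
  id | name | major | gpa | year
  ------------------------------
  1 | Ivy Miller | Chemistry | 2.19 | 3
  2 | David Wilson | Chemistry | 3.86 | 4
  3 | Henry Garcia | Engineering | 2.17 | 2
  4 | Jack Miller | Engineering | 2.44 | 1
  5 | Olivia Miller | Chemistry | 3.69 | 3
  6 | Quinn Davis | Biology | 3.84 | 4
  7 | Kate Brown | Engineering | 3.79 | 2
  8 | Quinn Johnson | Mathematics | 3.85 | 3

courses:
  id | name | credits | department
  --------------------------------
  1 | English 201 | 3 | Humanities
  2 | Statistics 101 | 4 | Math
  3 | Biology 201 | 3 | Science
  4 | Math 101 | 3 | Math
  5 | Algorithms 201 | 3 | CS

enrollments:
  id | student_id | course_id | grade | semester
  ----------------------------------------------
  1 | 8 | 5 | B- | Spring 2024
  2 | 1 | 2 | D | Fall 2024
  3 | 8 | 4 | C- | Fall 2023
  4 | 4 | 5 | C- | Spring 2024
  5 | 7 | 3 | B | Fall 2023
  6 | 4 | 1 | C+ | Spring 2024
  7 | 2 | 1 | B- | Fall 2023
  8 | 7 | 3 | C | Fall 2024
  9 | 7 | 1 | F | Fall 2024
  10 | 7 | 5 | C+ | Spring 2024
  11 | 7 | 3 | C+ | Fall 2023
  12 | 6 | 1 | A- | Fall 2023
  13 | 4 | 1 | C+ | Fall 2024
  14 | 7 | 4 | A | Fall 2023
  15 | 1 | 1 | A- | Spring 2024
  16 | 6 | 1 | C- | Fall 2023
SELECT p.name, COUNT(*) AS n FROM enrollments c JOIN students p ON c.student_id = p.id GROUP BY p.id, p.name

Execution result:
name | n
Ivy Miller | 2
David Wilson | 1
Jack Miller | 3
Quinn Davis | 2
Kate Brown | 6
Quinn Johnson | 2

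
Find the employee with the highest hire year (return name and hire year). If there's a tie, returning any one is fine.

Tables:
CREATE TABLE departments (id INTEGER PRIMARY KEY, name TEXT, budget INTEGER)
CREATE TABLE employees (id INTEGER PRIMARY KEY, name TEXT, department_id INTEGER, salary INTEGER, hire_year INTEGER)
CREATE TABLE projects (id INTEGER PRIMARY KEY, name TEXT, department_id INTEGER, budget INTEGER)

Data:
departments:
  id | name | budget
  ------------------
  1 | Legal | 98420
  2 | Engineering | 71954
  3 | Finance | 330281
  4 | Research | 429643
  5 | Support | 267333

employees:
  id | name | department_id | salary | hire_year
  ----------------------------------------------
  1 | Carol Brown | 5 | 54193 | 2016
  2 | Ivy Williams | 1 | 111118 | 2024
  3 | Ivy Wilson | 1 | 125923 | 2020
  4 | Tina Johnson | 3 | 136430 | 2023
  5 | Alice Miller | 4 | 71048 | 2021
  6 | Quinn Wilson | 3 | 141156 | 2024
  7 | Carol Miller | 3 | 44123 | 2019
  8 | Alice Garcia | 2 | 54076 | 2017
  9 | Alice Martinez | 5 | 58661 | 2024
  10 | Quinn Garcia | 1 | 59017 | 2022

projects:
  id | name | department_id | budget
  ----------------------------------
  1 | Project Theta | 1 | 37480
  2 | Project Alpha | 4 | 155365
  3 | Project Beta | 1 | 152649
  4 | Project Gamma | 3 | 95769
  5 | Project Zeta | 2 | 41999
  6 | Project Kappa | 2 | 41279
SELECT name, hire_year FROM employees ORDER BY hire_year DESC LIMIT 1

Execution result:
name | hire_year
Ivy Williams | 2024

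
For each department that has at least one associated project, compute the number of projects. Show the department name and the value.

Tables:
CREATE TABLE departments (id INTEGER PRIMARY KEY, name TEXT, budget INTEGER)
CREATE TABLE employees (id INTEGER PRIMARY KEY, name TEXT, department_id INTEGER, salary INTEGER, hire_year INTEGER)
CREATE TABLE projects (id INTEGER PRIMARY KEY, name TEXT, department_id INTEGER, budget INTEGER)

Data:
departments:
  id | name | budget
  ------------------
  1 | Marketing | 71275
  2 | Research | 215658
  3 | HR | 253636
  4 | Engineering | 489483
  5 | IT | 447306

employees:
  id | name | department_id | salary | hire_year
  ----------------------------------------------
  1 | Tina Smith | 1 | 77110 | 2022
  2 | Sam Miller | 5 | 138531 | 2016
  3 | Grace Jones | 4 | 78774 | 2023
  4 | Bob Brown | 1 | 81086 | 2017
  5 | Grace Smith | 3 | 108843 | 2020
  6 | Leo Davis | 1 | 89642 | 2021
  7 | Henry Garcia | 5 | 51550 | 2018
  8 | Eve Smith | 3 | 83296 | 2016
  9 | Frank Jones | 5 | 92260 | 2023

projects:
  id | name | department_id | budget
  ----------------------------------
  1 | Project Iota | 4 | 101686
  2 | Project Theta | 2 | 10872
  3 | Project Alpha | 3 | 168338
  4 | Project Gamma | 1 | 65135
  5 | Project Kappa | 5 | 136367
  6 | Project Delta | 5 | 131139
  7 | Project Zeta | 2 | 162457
SELECT p.name, COUNT(*) AS n FROM projects c JOIN departments p ON c.department_id = p.id GROUP BY p.id, p.name

Execution result:
name | n
Marketing | 1
Research | 2
HR | 1
Engineering | 1
IT | 2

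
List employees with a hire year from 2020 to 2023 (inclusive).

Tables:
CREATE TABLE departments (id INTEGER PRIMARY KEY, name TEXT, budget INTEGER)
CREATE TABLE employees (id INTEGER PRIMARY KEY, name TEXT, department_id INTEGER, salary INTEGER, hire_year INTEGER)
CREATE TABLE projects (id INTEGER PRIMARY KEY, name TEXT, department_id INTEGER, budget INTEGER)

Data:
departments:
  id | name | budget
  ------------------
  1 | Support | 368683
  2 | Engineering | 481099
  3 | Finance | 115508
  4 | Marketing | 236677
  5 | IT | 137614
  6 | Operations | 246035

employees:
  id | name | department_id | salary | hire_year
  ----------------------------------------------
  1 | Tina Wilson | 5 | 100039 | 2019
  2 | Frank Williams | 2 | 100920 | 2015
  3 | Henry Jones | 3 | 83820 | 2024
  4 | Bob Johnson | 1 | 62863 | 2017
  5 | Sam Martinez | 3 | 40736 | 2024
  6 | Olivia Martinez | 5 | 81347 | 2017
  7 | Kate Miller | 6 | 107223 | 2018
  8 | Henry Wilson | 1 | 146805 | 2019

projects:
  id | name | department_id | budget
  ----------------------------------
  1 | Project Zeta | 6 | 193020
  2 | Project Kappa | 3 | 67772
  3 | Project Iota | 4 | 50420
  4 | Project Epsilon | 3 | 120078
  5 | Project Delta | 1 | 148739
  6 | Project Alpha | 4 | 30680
SELECT name, hire_year FROM employees WHERE hire_year BETWEEN 2020 AND 2023

Execution result:
(no rows)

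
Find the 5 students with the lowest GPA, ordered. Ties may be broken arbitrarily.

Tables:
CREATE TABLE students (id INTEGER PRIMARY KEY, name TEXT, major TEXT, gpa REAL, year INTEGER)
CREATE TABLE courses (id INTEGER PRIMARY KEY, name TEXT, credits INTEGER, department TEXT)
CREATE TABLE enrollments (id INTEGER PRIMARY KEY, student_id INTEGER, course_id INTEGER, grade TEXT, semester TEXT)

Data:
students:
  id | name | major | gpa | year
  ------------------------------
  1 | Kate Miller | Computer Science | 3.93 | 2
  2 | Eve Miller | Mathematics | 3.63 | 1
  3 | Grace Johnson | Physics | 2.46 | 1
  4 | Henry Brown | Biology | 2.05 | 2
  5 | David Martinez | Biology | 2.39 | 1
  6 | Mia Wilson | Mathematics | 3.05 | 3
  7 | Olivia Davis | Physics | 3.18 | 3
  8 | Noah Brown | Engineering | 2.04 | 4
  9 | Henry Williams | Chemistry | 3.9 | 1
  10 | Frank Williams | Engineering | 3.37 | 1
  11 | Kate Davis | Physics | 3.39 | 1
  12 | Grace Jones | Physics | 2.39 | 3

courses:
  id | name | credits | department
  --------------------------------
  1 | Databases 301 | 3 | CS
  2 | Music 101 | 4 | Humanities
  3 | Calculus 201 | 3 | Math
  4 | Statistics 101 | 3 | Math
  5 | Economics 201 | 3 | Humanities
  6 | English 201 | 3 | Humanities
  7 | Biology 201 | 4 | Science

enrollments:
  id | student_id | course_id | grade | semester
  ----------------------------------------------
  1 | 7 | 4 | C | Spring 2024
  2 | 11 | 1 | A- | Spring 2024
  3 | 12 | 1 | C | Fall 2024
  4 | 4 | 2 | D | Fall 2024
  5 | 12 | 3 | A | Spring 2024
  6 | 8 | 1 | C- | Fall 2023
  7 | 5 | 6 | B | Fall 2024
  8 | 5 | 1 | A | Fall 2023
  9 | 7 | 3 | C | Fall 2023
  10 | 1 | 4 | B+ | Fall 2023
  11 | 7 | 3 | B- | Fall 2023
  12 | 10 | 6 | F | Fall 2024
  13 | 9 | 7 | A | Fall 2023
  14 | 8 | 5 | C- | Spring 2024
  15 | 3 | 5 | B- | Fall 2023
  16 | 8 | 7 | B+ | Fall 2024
SELECT name, gpa FROM students ORDER BY gpa ASC LIMIT 5

Execution result:
name | gpa
Noah Brown | 2.04
Henry Brown | 2.05
David Martinez | 2.39
Grace Jones | 2.39
Grace Johnson | 2.46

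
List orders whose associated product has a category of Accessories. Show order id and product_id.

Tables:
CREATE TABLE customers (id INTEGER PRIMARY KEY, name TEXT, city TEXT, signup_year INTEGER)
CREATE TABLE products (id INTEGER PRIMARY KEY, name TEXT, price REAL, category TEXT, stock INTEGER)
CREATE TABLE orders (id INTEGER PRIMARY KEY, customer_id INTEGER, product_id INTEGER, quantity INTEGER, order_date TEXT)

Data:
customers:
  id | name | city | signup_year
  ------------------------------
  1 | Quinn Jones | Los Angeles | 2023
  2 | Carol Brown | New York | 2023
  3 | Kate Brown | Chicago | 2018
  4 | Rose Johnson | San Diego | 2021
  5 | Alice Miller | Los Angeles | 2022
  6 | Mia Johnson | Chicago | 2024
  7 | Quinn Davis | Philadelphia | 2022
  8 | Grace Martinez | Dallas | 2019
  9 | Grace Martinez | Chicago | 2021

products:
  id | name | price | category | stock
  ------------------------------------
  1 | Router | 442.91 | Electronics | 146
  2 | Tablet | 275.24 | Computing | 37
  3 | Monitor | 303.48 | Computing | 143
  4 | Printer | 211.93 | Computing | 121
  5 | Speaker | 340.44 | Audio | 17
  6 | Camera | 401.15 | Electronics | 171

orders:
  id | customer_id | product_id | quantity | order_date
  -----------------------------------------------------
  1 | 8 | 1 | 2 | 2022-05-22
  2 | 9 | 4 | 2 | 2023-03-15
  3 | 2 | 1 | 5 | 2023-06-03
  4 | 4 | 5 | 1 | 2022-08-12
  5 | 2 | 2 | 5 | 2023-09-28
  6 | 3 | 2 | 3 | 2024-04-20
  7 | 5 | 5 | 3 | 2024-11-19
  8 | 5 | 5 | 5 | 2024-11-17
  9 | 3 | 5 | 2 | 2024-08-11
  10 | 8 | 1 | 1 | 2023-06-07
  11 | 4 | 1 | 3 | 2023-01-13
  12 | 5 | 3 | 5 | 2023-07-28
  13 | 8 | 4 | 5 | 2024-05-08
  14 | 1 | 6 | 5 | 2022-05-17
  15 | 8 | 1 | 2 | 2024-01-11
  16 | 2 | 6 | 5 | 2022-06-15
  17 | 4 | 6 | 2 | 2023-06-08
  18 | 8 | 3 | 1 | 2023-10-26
SELECT id, product_id FROM orders WHERE product_id IN (SELECT id FROM products WHERE category = 'Accessories')

Execution result:
(no rows)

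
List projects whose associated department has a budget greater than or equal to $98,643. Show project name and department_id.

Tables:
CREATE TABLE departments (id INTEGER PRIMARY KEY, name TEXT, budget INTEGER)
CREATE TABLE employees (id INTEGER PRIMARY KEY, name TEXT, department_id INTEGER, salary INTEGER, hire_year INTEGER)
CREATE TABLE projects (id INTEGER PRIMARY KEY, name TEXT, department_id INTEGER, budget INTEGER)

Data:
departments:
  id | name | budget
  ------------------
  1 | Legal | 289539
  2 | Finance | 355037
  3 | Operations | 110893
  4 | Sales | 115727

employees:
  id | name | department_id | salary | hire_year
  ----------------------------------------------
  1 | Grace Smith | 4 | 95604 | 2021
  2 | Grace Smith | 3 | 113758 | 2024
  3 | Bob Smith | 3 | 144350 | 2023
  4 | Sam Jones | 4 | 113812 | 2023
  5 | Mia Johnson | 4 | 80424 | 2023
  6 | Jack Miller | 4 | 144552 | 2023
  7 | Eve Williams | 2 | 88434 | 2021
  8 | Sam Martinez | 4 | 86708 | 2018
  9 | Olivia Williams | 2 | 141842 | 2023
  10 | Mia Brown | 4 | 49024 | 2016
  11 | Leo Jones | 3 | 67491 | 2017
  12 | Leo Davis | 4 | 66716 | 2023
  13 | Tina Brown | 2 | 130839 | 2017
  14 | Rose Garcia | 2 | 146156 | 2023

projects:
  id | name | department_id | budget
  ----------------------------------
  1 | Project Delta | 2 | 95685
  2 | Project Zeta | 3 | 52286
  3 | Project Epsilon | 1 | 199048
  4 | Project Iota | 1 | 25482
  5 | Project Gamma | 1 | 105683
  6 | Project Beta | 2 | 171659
SELECT name, department_id FROM projects WHERE department_id IN (SELECT id FROM departments WHERE budget >= 98643)

Execution result:
name | department_id
Project Delta | 2
Project Zeta | 3
Project Epsilon | 1
Project Iota | 1
Project Gamma | 1
Project Beta | 2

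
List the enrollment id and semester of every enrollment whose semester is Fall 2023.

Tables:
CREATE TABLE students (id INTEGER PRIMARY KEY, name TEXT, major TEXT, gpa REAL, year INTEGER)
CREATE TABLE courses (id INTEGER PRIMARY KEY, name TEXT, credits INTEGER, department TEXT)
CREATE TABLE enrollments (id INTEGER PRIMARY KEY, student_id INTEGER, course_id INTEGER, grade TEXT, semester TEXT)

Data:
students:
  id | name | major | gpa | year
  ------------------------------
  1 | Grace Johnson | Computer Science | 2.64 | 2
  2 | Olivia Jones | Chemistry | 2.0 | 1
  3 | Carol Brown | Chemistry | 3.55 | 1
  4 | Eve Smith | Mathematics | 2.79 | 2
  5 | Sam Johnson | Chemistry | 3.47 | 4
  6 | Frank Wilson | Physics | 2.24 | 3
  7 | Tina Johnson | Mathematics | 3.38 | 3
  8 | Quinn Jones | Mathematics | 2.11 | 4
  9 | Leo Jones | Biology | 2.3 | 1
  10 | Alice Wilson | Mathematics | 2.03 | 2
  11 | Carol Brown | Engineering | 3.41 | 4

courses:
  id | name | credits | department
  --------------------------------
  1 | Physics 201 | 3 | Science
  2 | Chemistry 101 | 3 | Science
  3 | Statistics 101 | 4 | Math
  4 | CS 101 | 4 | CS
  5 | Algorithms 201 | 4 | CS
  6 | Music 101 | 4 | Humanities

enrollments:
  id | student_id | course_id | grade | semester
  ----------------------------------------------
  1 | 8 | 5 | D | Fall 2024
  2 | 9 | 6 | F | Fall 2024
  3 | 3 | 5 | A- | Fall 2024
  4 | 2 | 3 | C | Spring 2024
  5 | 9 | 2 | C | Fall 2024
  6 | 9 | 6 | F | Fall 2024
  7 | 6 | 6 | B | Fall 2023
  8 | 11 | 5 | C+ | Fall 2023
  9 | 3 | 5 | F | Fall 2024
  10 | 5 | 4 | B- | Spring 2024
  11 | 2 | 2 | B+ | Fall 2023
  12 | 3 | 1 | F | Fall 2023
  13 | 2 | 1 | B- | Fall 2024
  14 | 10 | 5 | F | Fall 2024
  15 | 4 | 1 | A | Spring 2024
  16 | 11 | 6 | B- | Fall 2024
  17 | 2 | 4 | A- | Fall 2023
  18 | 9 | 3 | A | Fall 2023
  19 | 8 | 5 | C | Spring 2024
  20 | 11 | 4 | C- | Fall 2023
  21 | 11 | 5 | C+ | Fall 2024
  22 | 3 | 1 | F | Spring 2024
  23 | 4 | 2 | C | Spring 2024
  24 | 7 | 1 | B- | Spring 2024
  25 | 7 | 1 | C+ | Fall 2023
SELECT id, semester FROM enrollments WHERE semester = 'Fall 2023'

Execution result:
id | semester
7 | Fall 2023
8 | Fall 2023
11 | Fall 2023
12 | Fall 2023
17 | Fall 2023
18 | Fall 2023
20 | Fall 2023
25 | Fall 2023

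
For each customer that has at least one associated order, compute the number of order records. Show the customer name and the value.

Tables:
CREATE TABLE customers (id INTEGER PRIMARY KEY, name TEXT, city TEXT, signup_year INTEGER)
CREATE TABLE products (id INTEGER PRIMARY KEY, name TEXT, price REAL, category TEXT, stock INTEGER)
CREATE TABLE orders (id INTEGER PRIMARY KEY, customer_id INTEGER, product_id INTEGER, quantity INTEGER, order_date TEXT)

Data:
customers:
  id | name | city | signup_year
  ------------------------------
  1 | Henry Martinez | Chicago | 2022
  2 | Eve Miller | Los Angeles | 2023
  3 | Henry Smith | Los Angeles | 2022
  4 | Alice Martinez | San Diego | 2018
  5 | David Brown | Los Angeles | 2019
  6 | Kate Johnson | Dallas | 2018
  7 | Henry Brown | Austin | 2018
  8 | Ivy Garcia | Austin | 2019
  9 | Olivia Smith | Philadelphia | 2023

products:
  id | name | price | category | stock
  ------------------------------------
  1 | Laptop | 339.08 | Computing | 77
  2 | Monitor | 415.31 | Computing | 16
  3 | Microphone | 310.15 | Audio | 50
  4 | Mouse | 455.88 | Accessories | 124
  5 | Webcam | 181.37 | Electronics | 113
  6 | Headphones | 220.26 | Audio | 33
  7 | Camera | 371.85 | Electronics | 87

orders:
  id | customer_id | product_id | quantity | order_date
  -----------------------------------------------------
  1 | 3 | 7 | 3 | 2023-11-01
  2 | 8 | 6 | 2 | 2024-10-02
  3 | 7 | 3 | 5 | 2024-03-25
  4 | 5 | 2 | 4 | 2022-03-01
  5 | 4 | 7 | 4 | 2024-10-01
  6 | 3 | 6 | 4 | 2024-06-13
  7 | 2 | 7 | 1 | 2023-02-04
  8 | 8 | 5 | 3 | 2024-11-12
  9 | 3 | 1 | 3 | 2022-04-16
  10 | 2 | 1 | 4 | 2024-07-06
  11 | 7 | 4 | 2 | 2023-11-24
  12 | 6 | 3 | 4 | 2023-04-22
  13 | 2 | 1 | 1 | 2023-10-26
SELECT p.name, COUNT(*) AS n FROM orders c JOIN customers p ON c.customer_id = p.id GROUP BY p.id, p.name

Execution result:
name | n
Eve Miller | 3
Henry Smith | 3
Alice Martinez | 1
David Brown | 1
Kate Johnson | 1
Henry Brown | 2
Ivy Garcia | 2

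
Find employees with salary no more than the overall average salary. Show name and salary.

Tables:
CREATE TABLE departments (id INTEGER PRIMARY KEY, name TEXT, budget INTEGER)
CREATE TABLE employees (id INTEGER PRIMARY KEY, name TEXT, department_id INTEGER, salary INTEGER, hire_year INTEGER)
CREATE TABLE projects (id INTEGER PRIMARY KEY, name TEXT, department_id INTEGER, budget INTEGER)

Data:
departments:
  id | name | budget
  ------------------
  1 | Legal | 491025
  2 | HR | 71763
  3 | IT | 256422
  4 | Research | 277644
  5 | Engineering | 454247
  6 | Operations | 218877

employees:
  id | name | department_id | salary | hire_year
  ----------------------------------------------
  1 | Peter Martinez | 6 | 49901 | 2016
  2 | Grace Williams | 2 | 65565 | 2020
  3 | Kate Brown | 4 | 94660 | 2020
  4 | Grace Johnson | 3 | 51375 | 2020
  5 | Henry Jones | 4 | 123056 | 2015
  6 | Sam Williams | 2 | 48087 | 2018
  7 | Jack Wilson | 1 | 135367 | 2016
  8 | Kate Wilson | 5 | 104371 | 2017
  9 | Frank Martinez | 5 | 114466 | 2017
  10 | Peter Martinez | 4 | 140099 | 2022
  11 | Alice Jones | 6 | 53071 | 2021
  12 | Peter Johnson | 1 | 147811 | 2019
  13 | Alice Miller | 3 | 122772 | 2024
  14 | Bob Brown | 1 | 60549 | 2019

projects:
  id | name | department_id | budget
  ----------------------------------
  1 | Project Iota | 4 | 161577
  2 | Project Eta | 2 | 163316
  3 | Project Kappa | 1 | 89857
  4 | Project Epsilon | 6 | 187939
SELECT name, salary FROM employees WHERE salary <= (SELECT AVG(salary) FROM employees)

Execution result:
name | salary
Peter Martinez | 49901
Grace Williams | 65565
Grace Johnson | 51375
Sam Williams | 48087
Alice Jones | 53071
Bob Brown | 60549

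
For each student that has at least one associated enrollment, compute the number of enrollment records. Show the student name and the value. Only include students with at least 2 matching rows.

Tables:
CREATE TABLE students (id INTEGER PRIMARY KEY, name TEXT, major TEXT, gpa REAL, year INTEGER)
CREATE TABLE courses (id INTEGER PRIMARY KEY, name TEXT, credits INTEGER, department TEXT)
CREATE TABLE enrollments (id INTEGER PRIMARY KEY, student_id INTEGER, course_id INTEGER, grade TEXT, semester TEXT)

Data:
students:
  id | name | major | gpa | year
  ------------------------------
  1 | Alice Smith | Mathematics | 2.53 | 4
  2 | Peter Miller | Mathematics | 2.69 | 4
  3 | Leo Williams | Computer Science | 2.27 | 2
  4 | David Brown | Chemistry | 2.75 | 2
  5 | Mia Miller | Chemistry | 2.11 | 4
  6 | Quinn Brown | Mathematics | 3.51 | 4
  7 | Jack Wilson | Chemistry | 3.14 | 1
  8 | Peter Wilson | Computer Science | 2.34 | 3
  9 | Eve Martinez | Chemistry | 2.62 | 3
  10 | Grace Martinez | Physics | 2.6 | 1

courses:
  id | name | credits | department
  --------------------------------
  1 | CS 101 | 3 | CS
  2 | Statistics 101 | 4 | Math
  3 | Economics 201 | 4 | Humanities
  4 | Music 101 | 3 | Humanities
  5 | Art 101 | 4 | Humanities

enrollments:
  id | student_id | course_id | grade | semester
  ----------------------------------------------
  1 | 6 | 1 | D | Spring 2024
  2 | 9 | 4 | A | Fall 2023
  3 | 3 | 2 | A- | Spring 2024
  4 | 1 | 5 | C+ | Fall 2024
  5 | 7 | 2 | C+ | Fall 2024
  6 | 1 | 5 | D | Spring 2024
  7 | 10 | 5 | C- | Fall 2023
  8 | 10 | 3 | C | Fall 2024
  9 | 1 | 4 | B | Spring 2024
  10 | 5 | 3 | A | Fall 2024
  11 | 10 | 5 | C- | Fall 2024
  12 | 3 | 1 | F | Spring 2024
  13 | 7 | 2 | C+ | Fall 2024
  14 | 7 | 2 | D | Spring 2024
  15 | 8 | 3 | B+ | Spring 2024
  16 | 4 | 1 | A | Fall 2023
SELECT p.name, COUNT(*) AS n FROM enrollments c JOIN students p ON c.student_id = p.id GROUP BY p.id, p.name HAVING COUNT(*) >= 2

Execution result:
name | n
Alice Smith | 3
Leo Williams | 2
Jack Wilson | 3
Grace Martinez | 3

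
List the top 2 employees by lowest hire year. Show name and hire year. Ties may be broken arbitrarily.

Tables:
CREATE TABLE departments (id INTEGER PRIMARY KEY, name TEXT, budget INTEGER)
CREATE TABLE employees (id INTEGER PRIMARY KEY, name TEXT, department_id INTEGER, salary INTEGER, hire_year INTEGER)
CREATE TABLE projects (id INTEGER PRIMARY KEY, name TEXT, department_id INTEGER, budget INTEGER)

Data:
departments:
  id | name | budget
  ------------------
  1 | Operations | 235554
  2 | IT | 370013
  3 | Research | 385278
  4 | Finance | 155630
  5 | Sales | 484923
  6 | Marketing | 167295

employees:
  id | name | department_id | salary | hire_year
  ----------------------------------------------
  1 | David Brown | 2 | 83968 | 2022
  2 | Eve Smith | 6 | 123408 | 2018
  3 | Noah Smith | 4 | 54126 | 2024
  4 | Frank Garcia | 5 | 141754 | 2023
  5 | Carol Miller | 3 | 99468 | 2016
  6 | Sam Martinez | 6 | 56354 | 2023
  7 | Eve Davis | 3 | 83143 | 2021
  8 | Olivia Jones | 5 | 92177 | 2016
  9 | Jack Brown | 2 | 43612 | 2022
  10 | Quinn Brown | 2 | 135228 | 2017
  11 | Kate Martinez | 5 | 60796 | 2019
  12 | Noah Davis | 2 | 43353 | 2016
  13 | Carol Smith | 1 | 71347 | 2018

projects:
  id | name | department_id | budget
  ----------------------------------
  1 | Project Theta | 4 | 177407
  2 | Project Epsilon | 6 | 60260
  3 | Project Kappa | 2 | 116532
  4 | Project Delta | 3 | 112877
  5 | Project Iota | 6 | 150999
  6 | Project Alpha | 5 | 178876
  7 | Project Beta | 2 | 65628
SELECT name, hire_year FROM employees ORDER BY hire_year ASC LIMIT 2

Execution result:
name | hire_year
Carol Miller | 2016
Olivia Jones | 2016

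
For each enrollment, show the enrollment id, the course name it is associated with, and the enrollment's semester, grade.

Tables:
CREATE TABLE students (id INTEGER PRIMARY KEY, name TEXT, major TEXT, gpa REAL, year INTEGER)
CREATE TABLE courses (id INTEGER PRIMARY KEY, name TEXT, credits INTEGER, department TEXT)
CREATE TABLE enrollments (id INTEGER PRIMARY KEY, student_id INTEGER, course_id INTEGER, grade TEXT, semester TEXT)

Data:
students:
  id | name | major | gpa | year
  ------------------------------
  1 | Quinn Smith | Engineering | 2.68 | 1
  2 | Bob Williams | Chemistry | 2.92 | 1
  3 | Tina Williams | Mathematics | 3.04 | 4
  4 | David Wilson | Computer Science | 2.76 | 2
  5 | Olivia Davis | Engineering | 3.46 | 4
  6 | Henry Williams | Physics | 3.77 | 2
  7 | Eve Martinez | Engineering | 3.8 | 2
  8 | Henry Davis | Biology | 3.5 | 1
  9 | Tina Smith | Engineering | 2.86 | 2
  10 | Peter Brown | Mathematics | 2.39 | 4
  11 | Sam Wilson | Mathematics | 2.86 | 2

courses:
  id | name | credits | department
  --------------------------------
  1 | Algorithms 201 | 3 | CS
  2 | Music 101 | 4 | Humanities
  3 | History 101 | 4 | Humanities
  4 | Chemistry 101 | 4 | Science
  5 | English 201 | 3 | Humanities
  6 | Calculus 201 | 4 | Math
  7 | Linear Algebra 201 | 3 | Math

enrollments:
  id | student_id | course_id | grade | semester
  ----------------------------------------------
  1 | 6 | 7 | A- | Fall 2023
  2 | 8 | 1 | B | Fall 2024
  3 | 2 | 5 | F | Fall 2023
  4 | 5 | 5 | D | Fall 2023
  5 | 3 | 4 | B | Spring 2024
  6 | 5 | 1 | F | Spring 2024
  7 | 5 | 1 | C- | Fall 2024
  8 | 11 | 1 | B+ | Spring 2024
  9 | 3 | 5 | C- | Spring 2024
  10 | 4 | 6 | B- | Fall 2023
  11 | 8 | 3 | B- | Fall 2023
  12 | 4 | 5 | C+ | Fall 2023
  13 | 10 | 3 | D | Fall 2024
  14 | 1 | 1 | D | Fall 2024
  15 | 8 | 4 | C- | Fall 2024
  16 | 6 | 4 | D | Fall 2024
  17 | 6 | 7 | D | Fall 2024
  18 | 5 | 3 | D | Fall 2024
SELECT c.id, p.name AS course, c.semester, c.grade FROM enrollments c JOIN courses p ON c.course_id = p.id

Execution result:
id | course | semester | grade
1 | Linear Algebra 201 | Fall 2023 | A-
2 | Algorithms 201 | Fall 2024 | B
3 | English 201 | Fall 2023 | F
4 | English 201 | Fall 2023 | D
5 | Chemistry 101 | Spring 2024 | B
6 | Algorithms 201 | Spring 2024 | F
7 | Algorithms 201 | Fall 2024 | C-
8 | Algorithms 201 | Spring 2024 | B+
9 | English 201 | Spring 2024 | C-
10 | Calculus 201 | Fall 2023 | B-
11 | History 101 | Fall 2023 | B-
12 | English 201 | Fall 2023 | C+
13 | History 101 | Fall 2024 | D
14 | Algorithms 201 | Fall 2024 | D
15 | Chemistry 101 | Fall 2024 | C-
16 | Chemistry 101 | Fall 2024 | D
17 | Linear Algebra 201 | Fall 2024 | D
18 | History 101 | Fall 2024 | D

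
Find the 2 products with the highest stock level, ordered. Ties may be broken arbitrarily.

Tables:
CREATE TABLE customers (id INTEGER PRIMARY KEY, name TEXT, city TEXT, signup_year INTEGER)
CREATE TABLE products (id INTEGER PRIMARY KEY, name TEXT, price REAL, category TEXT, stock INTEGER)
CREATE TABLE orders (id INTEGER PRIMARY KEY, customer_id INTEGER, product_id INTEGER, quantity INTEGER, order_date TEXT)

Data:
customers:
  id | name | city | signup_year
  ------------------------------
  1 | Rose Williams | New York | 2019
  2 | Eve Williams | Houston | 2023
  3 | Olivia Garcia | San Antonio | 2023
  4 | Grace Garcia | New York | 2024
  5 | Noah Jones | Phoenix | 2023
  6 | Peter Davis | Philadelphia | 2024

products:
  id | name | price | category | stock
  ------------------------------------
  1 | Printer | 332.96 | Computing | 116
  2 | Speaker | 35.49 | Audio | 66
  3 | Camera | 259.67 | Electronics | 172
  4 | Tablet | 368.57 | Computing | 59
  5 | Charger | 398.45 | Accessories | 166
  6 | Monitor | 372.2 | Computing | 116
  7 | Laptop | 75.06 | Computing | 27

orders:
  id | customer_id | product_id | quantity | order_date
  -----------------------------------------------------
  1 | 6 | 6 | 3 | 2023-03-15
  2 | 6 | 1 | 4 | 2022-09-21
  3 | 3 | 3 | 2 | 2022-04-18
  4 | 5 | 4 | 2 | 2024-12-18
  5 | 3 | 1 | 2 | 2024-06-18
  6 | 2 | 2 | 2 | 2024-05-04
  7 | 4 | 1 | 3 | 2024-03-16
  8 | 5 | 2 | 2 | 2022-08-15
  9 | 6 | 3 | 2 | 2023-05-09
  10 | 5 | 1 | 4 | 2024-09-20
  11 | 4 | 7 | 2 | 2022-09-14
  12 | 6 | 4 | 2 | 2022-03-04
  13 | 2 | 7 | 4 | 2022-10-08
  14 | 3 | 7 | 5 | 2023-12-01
SELECT name, stock FROM products ORDER BY stock DESC LIMIT 2

Execution result:
name | stock
Camera | 172
Charger | 166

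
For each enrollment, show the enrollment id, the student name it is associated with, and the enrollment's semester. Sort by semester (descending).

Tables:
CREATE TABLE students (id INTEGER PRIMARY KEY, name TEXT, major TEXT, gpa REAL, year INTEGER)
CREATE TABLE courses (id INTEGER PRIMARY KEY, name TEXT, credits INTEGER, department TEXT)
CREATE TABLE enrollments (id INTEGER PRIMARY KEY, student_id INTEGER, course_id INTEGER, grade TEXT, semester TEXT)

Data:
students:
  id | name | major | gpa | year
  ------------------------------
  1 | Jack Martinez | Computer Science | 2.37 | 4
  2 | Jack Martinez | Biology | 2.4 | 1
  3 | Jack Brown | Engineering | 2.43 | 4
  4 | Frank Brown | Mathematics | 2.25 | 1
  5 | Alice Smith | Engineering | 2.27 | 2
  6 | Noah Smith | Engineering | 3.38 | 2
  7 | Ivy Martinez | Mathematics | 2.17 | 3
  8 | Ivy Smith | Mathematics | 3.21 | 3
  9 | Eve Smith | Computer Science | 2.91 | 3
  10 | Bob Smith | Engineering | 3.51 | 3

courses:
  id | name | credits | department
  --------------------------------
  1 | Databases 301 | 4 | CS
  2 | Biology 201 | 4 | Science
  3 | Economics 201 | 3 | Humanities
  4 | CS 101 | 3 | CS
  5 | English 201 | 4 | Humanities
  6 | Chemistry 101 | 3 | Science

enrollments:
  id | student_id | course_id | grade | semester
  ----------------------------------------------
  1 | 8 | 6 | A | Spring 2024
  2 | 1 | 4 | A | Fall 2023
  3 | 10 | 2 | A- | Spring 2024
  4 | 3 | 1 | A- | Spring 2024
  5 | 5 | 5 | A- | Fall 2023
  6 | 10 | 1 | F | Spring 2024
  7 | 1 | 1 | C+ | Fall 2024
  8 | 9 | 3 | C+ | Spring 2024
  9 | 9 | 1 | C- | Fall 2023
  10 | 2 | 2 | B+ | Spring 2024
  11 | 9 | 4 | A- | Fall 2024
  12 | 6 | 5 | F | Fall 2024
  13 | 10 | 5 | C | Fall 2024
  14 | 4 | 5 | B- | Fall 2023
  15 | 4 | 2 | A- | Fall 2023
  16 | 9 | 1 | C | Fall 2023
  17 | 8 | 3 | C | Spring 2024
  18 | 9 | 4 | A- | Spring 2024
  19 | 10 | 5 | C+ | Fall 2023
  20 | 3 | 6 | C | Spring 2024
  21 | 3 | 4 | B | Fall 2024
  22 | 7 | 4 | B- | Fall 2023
SELECT c.id, p.name AS student, c.semester FROM enrollments c JOIN students p ON c.student_id = p.id ORDER BY c.semester DESC

Execution result:
id | student | semester
1 | Ivy Smith | Spring 2024
3 | Bob Smith | Spring 2024
4 | Jack Brown | Spring 2024
6 | Bob Smith | Spring 2024
8 | Eve Smith | Spring 2024
10 | Jack Martinez | Spring 2024
17 | Ivy Smith | Spring 2024
18 | Eve Smith | Spring 2024
20 | Jack Brown | Spring 2024
7 | Jack Martinez | Fall 2024
11 | Eve Smith | Fall 2024
12 | Noah Smith | Fall 2024
13 | Bob Smith | Fall 2024
21 | Jack Brown | Fall 2024
2 | Jack Martinez | Fall 2023
5 | Alice Smith | Fall 2023
9 | Eve Smith | Fall 2023
14 | Frank Brown | Fall 2023
15 | Frank Brown | Fall 2023
16 | Eve Smith | Fall 2023
19 | Bob Smith | Fall 2023
22 | Ivy Martinez | Fall 2023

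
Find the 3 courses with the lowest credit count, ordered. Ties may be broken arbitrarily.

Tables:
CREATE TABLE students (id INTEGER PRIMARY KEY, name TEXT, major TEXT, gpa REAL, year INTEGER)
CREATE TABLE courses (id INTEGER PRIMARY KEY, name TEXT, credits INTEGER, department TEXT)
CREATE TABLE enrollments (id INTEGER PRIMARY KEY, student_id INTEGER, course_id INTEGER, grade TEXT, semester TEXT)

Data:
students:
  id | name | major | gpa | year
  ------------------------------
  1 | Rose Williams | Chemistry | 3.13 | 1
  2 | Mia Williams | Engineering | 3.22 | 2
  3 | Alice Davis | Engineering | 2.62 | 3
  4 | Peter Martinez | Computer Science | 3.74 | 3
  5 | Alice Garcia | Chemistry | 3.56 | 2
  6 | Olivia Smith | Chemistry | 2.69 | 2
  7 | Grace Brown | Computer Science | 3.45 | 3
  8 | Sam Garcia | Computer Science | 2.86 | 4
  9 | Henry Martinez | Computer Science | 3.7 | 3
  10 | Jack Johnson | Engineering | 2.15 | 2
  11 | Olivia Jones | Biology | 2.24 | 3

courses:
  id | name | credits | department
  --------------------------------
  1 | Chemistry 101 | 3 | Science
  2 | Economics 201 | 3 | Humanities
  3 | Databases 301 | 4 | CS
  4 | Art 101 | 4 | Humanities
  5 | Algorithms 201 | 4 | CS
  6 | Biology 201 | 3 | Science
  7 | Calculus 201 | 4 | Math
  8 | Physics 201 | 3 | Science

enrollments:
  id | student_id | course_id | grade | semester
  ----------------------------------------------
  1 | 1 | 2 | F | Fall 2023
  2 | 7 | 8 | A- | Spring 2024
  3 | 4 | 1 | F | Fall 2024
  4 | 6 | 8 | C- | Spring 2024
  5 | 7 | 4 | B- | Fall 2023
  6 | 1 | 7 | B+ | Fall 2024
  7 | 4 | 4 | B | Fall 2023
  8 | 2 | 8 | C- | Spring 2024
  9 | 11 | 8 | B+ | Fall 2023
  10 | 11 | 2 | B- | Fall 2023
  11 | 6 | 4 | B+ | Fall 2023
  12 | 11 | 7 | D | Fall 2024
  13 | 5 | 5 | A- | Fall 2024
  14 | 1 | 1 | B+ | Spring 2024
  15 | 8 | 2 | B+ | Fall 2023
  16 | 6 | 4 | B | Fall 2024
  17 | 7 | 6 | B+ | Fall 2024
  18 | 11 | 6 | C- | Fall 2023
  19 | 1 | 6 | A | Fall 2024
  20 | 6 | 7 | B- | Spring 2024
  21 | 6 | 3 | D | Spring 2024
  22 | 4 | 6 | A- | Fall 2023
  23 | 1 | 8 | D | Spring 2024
SELECT name, credits FROM courses ORDER BY credits ASC LIMIT 3

Execution result:
name | credits
Chemistry 101 | 3
Economics 201 | 3
Biology 201 | 3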